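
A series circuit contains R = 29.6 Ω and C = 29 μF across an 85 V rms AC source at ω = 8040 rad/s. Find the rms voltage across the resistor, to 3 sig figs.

84.1 V

X_C = 1/(ωC) = 4.29 Ω
Z = 29.6 − j4.29 Ω
|Z| = √(29.6² + 4.29²) = 29.9 Ω
I = V/|Z| = 2.84 A
V_R = I·|Z_R| = 2.84 × 29.6 = 84.1 V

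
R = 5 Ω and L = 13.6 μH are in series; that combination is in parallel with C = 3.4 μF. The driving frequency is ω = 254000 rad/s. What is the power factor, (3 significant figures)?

X_L = ωL = 3.45 Ω
X_C = 1/(ωC) = 1.16 Ω
Branch 1 (R+jX_L): Z₁ = 5.00 + j3.45 Ω, |Z₁| = 6.08 Ω
Branch 2 (−jX_C): Z₂ = −j1.16 Ω
Parallel: Z = Z₁Z₂/(Z₁+Z₂), |Z| = 1.28 Ω, ∠Z = -80.0°
cos φ = cos(-80.0°) = 0.173

0.173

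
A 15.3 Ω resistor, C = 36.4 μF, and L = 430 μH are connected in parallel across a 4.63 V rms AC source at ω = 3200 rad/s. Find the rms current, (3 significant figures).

X_L = ωL = 1.38 Ω
X_C = 1/(ωC) = 8.59 Ω
Parallel: admittances add. Y = 1/R + 1/(jωL) + jωC
Y = (0.0654 − j0.610) S
|Y| = 0.614 S → |Z| = 1/|Y| = 1.63 Ω, ∠Z = −∠Y = 83.9°
I = V/|Z| = 4.63/1.63 = 2.84 A

2.84 A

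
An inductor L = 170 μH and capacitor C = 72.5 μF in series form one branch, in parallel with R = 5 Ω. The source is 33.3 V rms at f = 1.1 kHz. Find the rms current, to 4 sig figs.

ω = 2πf = 6912 rad/s
X_L = ωL = 1.175 Ω
X_C = 1/(ωC) = 1.996 Ω
Branch 1: Z₁ = R = 5.000 Ω
Branch 2 (series LC): Z₂ = j(X_L − X_C) = −j0.8207 Ω
Parallel: Z = Z₁Z₂/(Z₁+Z₂), |Z| = 0.8099 Ω, ∠Z = -80.68°
I = V/|Z| = 33.3/0.8099 = 41.12 A

41.12 A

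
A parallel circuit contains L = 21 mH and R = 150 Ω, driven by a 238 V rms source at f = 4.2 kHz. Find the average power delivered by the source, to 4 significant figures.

ω = 2πf = 26390 rad/s
X_L = ωL = 554.2 Ω
Parallel: admittances add. Y = 1/R + 1/(jωL)
Y = (0.006667 − j0.001804) S
|Y| = 0.006907 S → |Z| = 1/|Y| = 144.8 Ω, ∠Z = −∠Y = 15.15°
I = V/|Z| = 1.644 A
P = VI cos φ = 238 × 1.644 × cos(15.15°) = 377.6 W

377.6 W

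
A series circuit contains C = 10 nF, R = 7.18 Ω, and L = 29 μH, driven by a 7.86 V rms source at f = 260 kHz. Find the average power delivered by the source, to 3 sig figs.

ω = 2πf = 1.634e+06 rad/s
X_L = ωL = 47.4 Ω
X_C = 1/(ωC) = 61.2 Ω
Net reactance X = X_L − X_C = -13.8 Ω
Z = 7.18 − j13.8 Ω
|Z| = √(7.18² + 13.8²) = 15.6 Ω
∠Z = arctan(-13.8/7.18) = -62.6°
I = V/|Z| = 504 mA
P = VI cos φ = 7.86 × 0.504 × cos(-62.6°) = 1.83 W

1.83 W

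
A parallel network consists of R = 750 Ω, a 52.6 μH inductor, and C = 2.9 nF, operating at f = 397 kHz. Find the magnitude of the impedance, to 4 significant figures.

720.2 Ω

ω = 2πf = 2.494e+06 rad/s
X_L = ωL = 131.2 Ω
X_C = 1/(ωC) = 138.2 Ω
Parallel: admittances add. Y = 1/R + 1/(jωL) + jωC
Y = (0.001333 − j0.0003877) S
|Y| = 0.001389 S → |Z| = 1/|Y| = 720.2 Ω, ∠Z = −∠Y = 16.21°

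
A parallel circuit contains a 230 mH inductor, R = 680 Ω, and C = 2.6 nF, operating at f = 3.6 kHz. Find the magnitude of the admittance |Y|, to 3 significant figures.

ω = 2πf = 22620 rad/s
X_L = ωL = 5200 Ω
X_C = 1/(ωC) = 17000 Ω
Parallel: admittances add. Y = 1/R + 1/(jωL) + jωC
Y = (0.00147 − j0.000133) S
|Y| = 0.00148 S → |Z| = 1/|Y| = 677 Ω, ∠Z = −∠Y = 5.18°

1.48 mS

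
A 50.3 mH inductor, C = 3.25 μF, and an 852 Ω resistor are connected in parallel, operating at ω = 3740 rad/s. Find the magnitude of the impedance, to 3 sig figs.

144 Ω

X_L = ωL = 188 Ω
X_C = 1/(ωC) = 82.3 Ω
Parallel: admittances add. Y = 1/R + 1/(jωL) + jωC
Y = (0.00117 + j0.00684) S
|Y| = 0.00694 S → |Z| = 1/|Y| = 144 Ω, ∠Z = −∠Y = -80.3°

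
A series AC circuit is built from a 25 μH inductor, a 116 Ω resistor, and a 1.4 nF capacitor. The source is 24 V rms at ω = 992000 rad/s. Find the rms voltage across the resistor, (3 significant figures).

X_L = ωL = 24.8 Ω
X_C = 1/(ωC) = 720 Ω
Net reactance X = X_L − X_C = -695 Ω
Z = 116 − j695 Ω
|Z| = √(116² + 695²) = 705 Ω
I = V/|Z| = 34.0 mA
V_R = I·|Z_R| = 0.0340 × 116 = 3.95 V

3.95 V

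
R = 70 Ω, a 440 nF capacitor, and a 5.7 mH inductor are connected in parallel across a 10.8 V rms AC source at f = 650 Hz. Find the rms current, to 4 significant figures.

ω = 2πf = 4084 rad/s
X_L = ωL = 23.28 Ω
X_C = 1/(ωC) = 556.5 Ω
Parallel: admittances add. Y = 1/R + 1/(jωL) + jωC
Y = (0.01429 − j0.04116) S
|Y| = 0.04357 S → |Z| = 1/|Y| = 22.95 Ω, ∠Z = −∠Y = 70.86°
I = V/|Z| = 10.8/22.95 = 470.5 mA

470.5 mA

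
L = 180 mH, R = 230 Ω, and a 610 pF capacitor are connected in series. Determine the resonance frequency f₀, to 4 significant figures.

ω₀ = 1/√(LC) = 1/√(0.18 × 6.1e-10) = 95430 rad/s
f₀ = ω₀/(2π) = 15.19 kHz

15.19 kHz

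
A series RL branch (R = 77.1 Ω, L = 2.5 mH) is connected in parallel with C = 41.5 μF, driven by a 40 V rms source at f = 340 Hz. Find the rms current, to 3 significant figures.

ω = 2πf = 2136 rad/s
X_L = ωL = 5.34 Ω
X_C = 1/(ωC) = 11.3 Ω
Branch 1 (R+jX_L): Z₁ = 77.1 + j5.34 Ω, |Z₁| = 77.3 Ω
Branch 2 (−jX_C): Z₂ = −j11.3 Ω
Parallel: Z = Z₁Z₂/(Z₁+Z₂), |Z| = 11.3 Ω, ∠Z = -81.6°
I = V/|Z| = 40/11.3 = 3.55 A

3.55 A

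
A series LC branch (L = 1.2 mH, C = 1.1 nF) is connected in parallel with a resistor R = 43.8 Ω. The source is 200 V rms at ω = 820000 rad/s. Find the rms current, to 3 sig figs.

X_L = ωL = 984 Ω
X_C = 1/(ωC) = 1110 Ω
Branch 1: Z₁ = R = 43.8 Ω
Branch 2 (series LC): Z₂ = j(X_L − X_C) = −j125 Ω
Parallel: Z = Z₁Z₂/(Z₁+Z₂), |Z| = 41.3 Ω, ∠Z = -19.4°
I = V/|Z| = 200/41.3 = 4.84 A

4.84 A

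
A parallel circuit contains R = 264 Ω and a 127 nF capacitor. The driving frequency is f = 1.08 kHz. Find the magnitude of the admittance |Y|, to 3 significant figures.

3.88 mS

ω = 2πf = 6786 rad/s
X_C = 1/(ωC) = 1160 Ω
Parallel: admittances add. Y = 1/R + jωC
Y = (0.00379 + j0.000862) S
|Y| = 0.00388 S → |Z| = 1/|Y| = 257 Ω, ∠Z = −∠Y = -12.8°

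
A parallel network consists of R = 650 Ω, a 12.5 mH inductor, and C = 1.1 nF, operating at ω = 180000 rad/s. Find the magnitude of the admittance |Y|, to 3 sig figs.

1.56 mS

X_L = ωL = 2250 Ω
X_C = 1/(ωC) = 5050 Ω
Parallel: admittances add. Y = 1/R + 1/(jωL) + jωC
Y = (0.00154 − j0.000246) S
|Y| = 0.00156 S → |Z| = 1/|Y| = 642 Ω, ∠Z = −∠Y = 9.10°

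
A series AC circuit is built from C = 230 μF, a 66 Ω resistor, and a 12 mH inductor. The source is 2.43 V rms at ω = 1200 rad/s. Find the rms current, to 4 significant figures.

36.34 mA

X_L = ωL = 14.40 Ω
X_C = 1/(ωC) = 3.623 Ω
Net reactance X = X_L − X_C = 10.78 Ω
Z = 66.00 + j10.78 Ω
|Z| = √(66.00² + 10.78²) = 66.87 Ω
I = V/|Z| = 2.43/66.87 = 36.34 mA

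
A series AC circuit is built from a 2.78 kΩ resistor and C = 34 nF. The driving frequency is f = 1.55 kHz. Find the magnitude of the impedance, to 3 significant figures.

ω = 2πf = 9739 rad/s
X_C = 1/(ωC) = 3020 Ω
Z = 2780 − j3020 Ω
|Z| = √(2780² + 3020²) = 4100 Ω

4100 Ω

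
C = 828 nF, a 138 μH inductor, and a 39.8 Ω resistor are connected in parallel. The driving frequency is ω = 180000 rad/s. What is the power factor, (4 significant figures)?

0.2250

X_L = ωL = 24.84 Ω
X_C = 1/(ωC) = 6.710 Ω
Parallel: admittances add. Y = 1/R + 1/(jωL) + jωC
Y = (0.02513 + j0.1088) S
|Y| = 0.1116 S → |Z| = 1/|Y| = 8.957 Ω, ∠Z = −∠Y = -76.99°
cos φ = cos(-76.99°) = 0.2250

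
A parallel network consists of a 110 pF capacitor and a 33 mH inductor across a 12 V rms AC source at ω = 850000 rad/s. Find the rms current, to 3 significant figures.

X_L = ωL = 28000 Ω
X_C = 1/(ωC) = 10700 Ω
Parallel: admittances add. Y = 1/(jωL) + jωC
Y = (0 + j5.78e-05) S
|Y| = 5.78e-05 S → |Z| = 1/|Y| = 17300 Ω, ∠Z = −∠Y = -90.0°
I = V/|Z| = 12/17300 = 694 μA

694 μA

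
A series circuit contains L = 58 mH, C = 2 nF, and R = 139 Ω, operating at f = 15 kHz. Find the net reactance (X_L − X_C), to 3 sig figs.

161 Ω

ω = 2πf = 94250 rad/s
X_L = ωL = 5470 Ω
X_C = 1/(ωC) = 5310 Ω
X = 5470 − 5310 = 161 Ω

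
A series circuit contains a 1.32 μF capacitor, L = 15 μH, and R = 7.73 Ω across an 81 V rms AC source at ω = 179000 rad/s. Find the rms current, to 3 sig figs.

X_L = ωL = 2.69 Ω
X_C = 1/(ωC) = 4.23 Ω
Net reactance X = X_L − X_C = -1.55 Ω
Z = 7.73 − j1.55 Ω
|Z| = √(7.73² + 1.55²) = 7.88 Ω
I = V/|Z| = 81/7.88 = 10.3 A

10.3 A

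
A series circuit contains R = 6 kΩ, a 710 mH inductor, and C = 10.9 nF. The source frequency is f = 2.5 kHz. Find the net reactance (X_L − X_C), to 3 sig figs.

5310 Ω

ω = 2πf = 15710 rad/s
X_L = ωL = 11200 Ω
X_C = 1/(ωC) = 5840 Ω
X = 11200 − 5840 = 5310 Ω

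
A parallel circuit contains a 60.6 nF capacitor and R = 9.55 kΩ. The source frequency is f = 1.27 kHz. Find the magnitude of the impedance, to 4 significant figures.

2021 Ω

ω = 2πf = 7980 rad/s
X_C = 1/(ωC) = 2068 Ω
Parallel: admittances add. Y = 1/R + jωC
Y = (0.0001047 + j0.0004836) S
|Y| = 0.0004948 S → |Z| = 1/|Y| = 2021 Ω, ∠Z = −∠Y = -77.78°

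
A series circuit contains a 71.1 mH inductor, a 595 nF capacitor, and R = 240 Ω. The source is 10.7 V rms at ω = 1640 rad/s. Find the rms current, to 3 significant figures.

X_L = ωL = 117 Ω
X_C = 1/(ωC) = 1020 Ω
Net reactance X = X_L − X_C = -908 Ω
Z = 240 − j908 Ω
|Z| = √(240² + 908²) = 939 Ω
I = V/|Z| = 10.7/939 = 11.4 mA

11.4 mA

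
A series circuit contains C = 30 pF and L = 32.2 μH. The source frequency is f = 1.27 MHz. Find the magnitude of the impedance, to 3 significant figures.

3920 Ω

ω = 2πf = 7.98e+06 rad/s
X_L = ωL = 257 Ω
X_C = 1/(ωC) = 4180 Ω
Net reactance X = X_L − X_C = -3920 Ω
Z = − j3920 Ω
|Z| = √(0² + 3920²) = 3920 Ω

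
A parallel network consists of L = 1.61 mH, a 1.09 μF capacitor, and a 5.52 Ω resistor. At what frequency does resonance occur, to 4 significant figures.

ω₀ = 1/√(LC) = 1/√(0.00161 × 1.09e-06) = 23870 rad/s
f₀ = ω₀/(2π) = 3.799 kHz

3.799 kHz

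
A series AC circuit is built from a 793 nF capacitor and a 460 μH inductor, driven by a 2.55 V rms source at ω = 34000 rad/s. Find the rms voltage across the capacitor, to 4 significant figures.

X_L = ωL = 15.64 Ω
X_C = 1/(ωC) = 37.09 Ω
Net reactance X = X_L − X_C = -21.45 Ω
Z = − j21.45 Ω
|Z| = √(0² + 21.45²) = 21.45 Ω
I = V/|Z| = 118.9 mA
V_C = I·|Z_C| = 0.1189 × 37.09 = 4.409 V

4.409 V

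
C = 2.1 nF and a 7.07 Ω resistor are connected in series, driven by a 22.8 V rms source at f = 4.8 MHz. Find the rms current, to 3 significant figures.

1.32 A

ω = 2πf = 3.016e+07 rad/s
X_C = 1/(ωC) = 15.8 Ω
Z = 7.07 − j15.8 Ω
|Z| = √(7.07² + 15.8²) = 17.3 Ω
I = V/|Z| = 22.8/17.3 = 1.32 A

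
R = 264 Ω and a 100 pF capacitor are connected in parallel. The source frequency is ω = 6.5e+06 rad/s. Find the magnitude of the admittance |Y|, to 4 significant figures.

X_C = 1/(ωC) = 1538 Ω
Parallel: admittances add. Y = 1/R + jωC
Y = (0.003788 + j0.0006500) S
|Y| = 0.003843 S → |Z| = 1/|Y| = 260.2 Ω, ∠Z = −∠Y = -9.737°

3.843 mS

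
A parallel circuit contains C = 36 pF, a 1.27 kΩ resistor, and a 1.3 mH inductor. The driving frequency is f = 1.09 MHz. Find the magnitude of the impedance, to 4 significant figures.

1252 Ω

ω = 2πf = 6.849e+06 rad/s
X_L = ωL = 8903 Ω
X_C = 1/(ωC) = 4056 Ω
Parallel: admittances add. Y = 1/R + 1/(jωL) + jωC
Y = (0.0007874 + j0.0001342) S
|Y| = 0.0007988 S → |Z| = 1/|Y| = 1252 Ω, ∠Z = −∠Y = -9.675°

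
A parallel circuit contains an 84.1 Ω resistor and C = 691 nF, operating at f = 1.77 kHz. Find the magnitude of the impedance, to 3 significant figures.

ω = 2πf = 11120 rad/s
X_C = 1/(ωC) = 130 Ω
Parallel: admittances add. Y = 1/R + jωC
Y = (0.0119 + j0.00768) S
|Y| = 0.0142 S → |Z| = 1/|Y| = 70.6 Ω, ∠Z = −∠Y = -32.9°

70.6 Ω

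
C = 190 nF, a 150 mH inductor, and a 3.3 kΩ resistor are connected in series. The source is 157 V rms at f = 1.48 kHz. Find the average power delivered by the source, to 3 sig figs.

ω = 2πf = 9299 rad/s
X_L = ωL = 1390 Ω
X_C = 1/(ωC) = 566 Ω
Net reactance X = X_L − X_C = 829 Ω
Z = 3300 + j829 Ω
|Z| = √(3300² + 829²) = 3400 Ω
∠Z = arctan(829/3300) = 14.1°
I = V/|Z| = 46.1 mA
P = VI cos φ = 157 × 0.0461 × cos(14.1°) = 7.03 W

7.03 W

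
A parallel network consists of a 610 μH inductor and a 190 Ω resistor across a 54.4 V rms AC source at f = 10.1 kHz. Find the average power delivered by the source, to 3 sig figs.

ω = 2πf = 63460 rad/s
X_L = ωL = 38.7 Ω
Parallel: admittances add. Y = 1/R + 1/(jωL)
Y = (0.00526 − j0.0258) S
|Y| = 0.0264 S → |Z| = 1/|Y| = 37.9 Ω, ∠Z = −∠Y = 78.5°
I = V/|Z| = 1.43 A
P = VI cos φ = 54.4 × 1.43 × cos(78.5°) = 15.6 W

15.6 W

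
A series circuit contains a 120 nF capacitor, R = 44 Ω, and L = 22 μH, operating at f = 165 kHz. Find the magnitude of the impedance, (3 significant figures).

ω = 2πf = 1.037e+06 rad/s
X_L = ωL = 22.8 Ω
X_C = 1/(ωC) = 8.04 Ω
Net reactance X = X_L − X_C = 14.8 Ω
Z = 44.0 + j14.8 Ω
|Z| = √(44.0² + 14.8²) = 46.4 Ω

46.4 Ω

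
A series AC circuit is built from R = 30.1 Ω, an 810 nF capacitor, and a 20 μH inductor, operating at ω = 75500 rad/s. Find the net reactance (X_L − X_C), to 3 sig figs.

-14.8 Ω

X_L = ωL = 1.51 Ω
X_C = 1/(ωC) = 16.4 Ω
X = 1.51 − 16.4 = -14.8 Ω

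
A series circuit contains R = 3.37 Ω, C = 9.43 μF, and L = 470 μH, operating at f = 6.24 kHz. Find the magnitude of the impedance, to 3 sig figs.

16.1 Ω

ω = 2πf = 39210 rad/s
X_L = ωL = 18.4 Ω
X_C = 1/(ωC) = 2.70 Ω
Net reactance X = X_L − X_C = 15.7 Ω
Z = 3.37 + j15.7 Ω
|Z| = √(3.37² + 15.7²) = 16.1 Ω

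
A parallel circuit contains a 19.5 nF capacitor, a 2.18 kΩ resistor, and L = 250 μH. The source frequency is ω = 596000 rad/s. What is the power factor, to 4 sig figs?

0.09301

X_L = ωL = 149.0 Ω
X_C = 1/(ωC) = 86.04 Ω
Parallel: admittances add. Y = 1/R + 1/(jωL) + jωC
Y = (0.0004587 + j0.004911) S
|Y| = 0.004932 S → |Z| = 1/|Y| = 202.8 Ω, ∠Z = −∠Y = -84.66°
cos φ = cos(-84.66°) = 0.09301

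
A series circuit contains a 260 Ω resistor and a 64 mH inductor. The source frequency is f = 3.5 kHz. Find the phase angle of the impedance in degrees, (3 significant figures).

79.5°

ω = 2πf = 21990 rad/s
X_L = ωL = 1410 Ω
Z = 260 + j1410 Ω
|Z| = √(260² + 1410²) = 1430 Ω
∠Z = arctan(1410/260) = 79.5°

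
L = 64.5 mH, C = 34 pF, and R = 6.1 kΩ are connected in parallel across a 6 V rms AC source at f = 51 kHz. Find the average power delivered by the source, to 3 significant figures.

ω = 2πf = 320400 rad/s
X_L = ωL = 20700 Ω
X_C = 1/(ωC) = 91800 Ω
Parallel: admittances add. Y = 1/R + 1/(jωL) + jωC
Y = (0.000164 − j3.75e-05) S
|Y| = 0.000168 S → |Z| = 1/|Y| = 5950 Ω, ∠Z = −∠Y = 12.9°
I = V/|Z| = 1.01 mA
P = VI cos φ = 6 × 0.00101 × cos(12.9°) = 5.90 mW

5.90 mW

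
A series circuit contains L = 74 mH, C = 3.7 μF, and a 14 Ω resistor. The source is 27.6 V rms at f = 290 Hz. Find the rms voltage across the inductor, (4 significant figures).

191.4 V

ω = 2πf = 1822 rad/s
X_L = ωL = 134.8 Ω
X_C = 1/(ωC) = 148.3 Ω
Net reactance X = X_L − X_C = -13.49 Ω
Z = 14.00 − j13.49 Ω
|Z| = √(14.00² + 13.49²) = 19.44 Ω
I = V/|Z| = 1.420 A
V_L = I·|Z_L| = 1.420 × 134.8 = 191.4 V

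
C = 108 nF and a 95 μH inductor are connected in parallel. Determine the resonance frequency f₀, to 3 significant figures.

49.7 kHz

ω₀ = 1/√(LC) = 1/√(9.5e-05 × 1.08e-07) = 312200 rad/s
f₀ = ω₀/(2π) = 49.7 kHz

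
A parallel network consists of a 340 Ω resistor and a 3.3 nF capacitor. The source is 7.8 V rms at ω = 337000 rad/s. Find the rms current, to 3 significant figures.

X_C = 1/(ωC) = 899 Ω
Parallel: admittances add. Y = 1/R + jωC
Y = (0.00294 + j0.00111) S
|Y| = 0.00314 S → |Z| = 1/|Y| = 318 Ω, ∠Z = −∠Y = -20.7°
I = V/|Z| = 7.8/318 = 24.5 mA

24.5 mA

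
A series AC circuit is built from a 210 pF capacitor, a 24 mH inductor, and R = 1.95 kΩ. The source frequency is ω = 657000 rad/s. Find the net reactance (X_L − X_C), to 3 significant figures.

8520 Ω

X_L = ωL = 15800 Ω
X_C = 1/(ωC) = 7250 Ω
X = 15800 − 7250 = 8520 Ω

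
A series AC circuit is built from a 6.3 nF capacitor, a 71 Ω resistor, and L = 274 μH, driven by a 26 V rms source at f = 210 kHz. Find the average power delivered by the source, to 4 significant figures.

759.0 mW

ω = 2πf = 1.319e+06 rad/s
X_L = ωL = 361.5 Ω
X_C = 1/(ωC) = 120.3 Ω
Net reactance X = X_L − X_C = 241.2 Ω
Z = 71.00 + j241.2 Ω
|Z| = √(71.00² + 241.2²) = 251.5 Ω
∠Z = arctan(241.2/71.00) = 73.60°
I = V/|Z| = 103.4 mA
P = VI cos φ = 26 × 0.1034 × cos(73.60°) = 759.0 mW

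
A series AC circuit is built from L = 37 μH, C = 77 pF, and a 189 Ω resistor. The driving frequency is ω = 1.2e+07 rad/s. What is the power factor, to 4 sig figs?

0.2839

X_L = ωL = 444.0 Ω
X_C = 1/(ωC) = 1082 Ω
Net reactance X = X_L − X_C = -638.3 Ω
Z = 189.0 − j638.3 Ω
|Z| = √(189.0² + 638.3²) = 665.6 Ω
∠Z = arctan(-638.3/189.0) = -73.50°
cos φ = cos(-73.50°) = 0.2839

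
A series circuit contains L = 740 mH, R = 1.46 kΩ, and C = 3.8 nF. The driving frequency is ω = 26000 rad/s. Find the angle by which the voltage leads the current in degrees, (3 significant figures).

X_L = ωL = 19200 Ω
X_C = 1/(ωC) = 10100 Ω
Net reactance X = X_L − X_C = 9120 Ω
Z = 1460 + j9120 Ω
|Z| = √(1460² + 9120²) = 9230 Ω
∠Z = arctan(9120/1460) = 80.9°

80.9°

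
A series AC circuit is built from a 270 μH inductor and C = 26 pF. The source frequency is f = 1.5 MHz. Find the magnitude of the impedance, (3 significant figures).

ω = 2πf = 9.425e+06 rad/s
X_L = ωL = 2540 Ω
X_C = 1/(ωC) = 4080 Ω
Net reactance X = X_L − X_C = -1540 Ω
Z = − j1540 Ω
|Z| = √(0² + 1540²) = 1540 Ω

1540 Ω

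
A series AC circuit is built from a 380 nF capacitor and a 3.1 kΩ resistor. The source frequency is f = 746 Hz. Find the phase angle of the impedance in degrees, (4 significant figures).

-10.27°

ω = 2πf = 4687 rad/s
X_C = 1/(ωC) = 561.4 Ω
Z = 3100 − j561.4 Ω
|Z| = √(3100² + 561.4²) = 3150 Ω
∠Z = arctan(-561.4/3100) = -10.27°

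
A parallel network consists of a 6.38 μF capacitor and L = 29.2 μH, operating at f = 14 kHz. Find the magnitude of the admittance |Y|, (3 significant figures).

172 mS

ω = 2πf = 87960 rad/s
X_L = ωL = 2.57 Ω
X_C = 1/(ωC) = 1.78 Ω
Parallel: admittances add. Y = 1/(jωL) + jωC
Y = (0 + j0.172) S
|Y| = 0.172 S → |Z| = 1/|Y| = 5.82 Ω, ∠Z = −∠Y = -90.0°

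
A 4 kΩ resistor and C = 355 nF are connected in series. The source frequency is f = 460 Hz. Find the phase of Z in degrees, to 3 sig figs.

-13.7°

ω = 2πf = 2890 rad/s
X_C = 1/(ωC) = 975 Ω
Z = 4000 − j975 Ω
|Z| = √(4000² + 975²) = 4120 Ω
∠Z = arctan(-975/4000) = -13.7°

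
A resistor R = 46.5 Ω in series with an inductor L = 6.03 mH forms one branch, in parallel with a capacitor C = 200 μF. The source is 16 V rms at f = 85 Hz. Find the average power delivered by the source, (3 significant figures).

ω = 2πf = 534.1 rad/s
X_L = ωL = 3.22 Ω
X_C = 1/(ωC) = 9.36 Ω
Branch 1 (R+jX_L): Z₁ = 46.5 + j3.22 Ω, |Z₁| = 46.6 Ω
Branch 2 (−jX_C): Z₂ = −j9.36 Ω
Parallel: Z = Z₁Z₂/(Z₁+Z₂), |Z| = 9.30 Ω, ∠Z = -78.5°
I = V/|Z| = 1.72 A
P = VI cos φ = 16 × 1.72 × cos(-78.5°) = 5.48 W

5.48 W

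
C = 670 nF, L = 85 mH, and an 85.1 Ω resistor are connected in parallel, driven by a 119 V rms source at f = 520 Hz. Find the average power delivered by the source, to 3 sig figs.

ω = 2πf = 3267 rad/s
X_L = ωL = 278 Ω
X_C = 1/(ωC) = 457 Ω
Parallel: admittances add. Y = 1/R + 1/(jωL) + jωC
Y = (0.0118 − j0.00141) S
|Y| = 0.0118 S → |Z| = 1/|Y| = 84.5 Ω, ∠Z = −∠Y = 6.85°
I = V/|Z| = 1.41 A
P = VI cos φ = 119 × 1.41 × cos(6.85°) = 166 W

166 W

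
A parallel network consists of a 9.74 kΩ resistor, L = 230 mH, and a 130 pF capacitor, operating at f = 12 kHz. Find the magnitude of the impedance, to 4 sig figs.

8828 Ω

ω = 2πf = 75400 rad/s
X_L = ωL = 17340 Ω
X_C = 1/(ωC) = 102000 Ω
Parallel: admittances add. Y = 1/R + 1/(jωL) + jωC
Y = (0.0001027 − j4.786e-05) S
|Y| = 0.0001133 S → |Z| = 1/|Y| = 8828 Ω, ∠Z = −∠Y = 24.99°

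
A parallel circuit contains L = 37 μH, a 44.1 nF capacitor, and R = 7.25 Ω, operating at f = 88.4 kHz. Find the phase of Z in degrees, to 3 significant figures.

ω = 2πf = 555400 rad/s
X_L = ωL = 20.6 Ω
X_C = 1/(ωC) = 40.8 Ω
Parallel: admittances add. Y = 1/R + 1/(jωL) + jωC
Y = (0.138 − j0.0242) S
|Y| = 0.140 S → |Z| = 1/|Y| = 7.14 Ω, ∠Z = −∠Y = 9.94°

9.94°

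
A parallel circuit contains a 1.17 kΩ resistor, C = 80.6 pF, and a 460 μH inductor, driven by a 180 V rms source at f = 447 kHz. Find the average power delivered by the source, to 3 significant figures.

ω = 2πf = 2.809e+06 rad/s
X_L = ωL = 1290 Ω
X_C = 1/(ωC) = 4420 Ω
Parallel: admittances add. Y = 1/R + 1/(jωL) + jωC
Y = (0.000855 − j0.000548) S
|Y| = 0.00102 S → |Z| = 1/|Y| = 985 Ω, ∠Z = −∠Y = 32.6°
I = V/|Z| = 183 mA
P = VI cos φ = 180 × 0.183 × cos(32.6°) = 27.7 W

27.7 W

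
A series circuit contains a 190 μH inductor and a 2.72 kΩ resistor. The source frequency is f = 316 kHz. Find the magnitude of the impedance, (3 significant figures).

ω = 2πf = 1.985e+06 rad/s
X_L = ωL = 377 Ω
Z = 2720 + j377 Ω
|Z| = √(2720² + 377²) = 2750 Ω

2750 Ω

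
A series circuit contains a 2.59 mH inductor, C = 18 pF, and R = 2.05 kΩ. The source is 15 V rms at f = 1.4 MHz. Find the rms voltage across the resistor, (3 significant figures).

ω = 2πf = 8.796e+06 rad/s
X_L = ωL = 22800 Ω
X_C = 1/(ωC) = 6320 Ω
Net reactance X = X_L − X_C = 16500 Ω
Z = 2050 + j16500 Ω
|Z| = √(2050² + 16500²) = 16600 Ω
I = V/|Z| = 904 μA
V_R = I·|Z_R| = 0.000904 × 2050 = 1.85 V

1.85 V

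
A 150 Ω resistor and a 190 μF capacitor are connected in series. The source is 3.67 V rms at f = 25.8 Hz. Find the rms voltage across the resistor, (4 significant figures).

3.587 V

ω = 2πf = 162.1 rad/s
X_C = 1/(ωC) = 32.47 Ω
Z = 150.0 − j32.47 Ω
|Z| = √(150.0² + 32.47²) = 153.5 Ω
I = V/|Z| = 23.91 mA
V_R = I·|Z_R| = 0.02391 × 150.0 = 3.587 V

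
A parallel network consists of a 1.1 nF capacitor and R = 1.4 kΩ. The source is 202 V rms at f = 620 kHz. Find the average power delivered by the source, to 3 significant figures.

ω = 2πf = 3.896e+06 rad/s
X_C = 1/(ωC) = 233 Ω
Parallel: admittances add. Y = 1/R + jωC
Y = (0.000714 + j0.00429) S
|Y| = 0.00434 S → |Z| = 1/|Y| = 230 Ω, ∠Z = −∠Y = -80.5°
I = V/|Z| = 878 mA
P = VI cos φ = 202 × 0.878 × cos(-80.5°) = 29.1 W

29.1 W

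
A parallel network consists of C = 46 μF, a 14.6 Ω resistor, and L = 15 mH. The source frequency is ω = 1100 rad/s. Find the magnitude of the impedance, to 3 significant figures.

14.4 Ω

X_L = ωL = 16.5 Ω
X_C = 1/(ωC) = 19.8 Ω
Parallel: admittances add. Y = 1/R + 1/(jωL) + jωC
Y = (0.0685 − j0.0100) S
|Y| = 0.0692 S → |Z| = 1/|Y| = 14.4 Ω, ∠Z = −∠Y = 8.31°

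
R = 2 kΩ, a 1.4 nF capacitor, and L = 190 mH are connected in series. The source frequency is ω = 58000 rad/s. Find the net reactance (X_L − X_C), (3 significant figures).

-1300 Ω

X_L = ωL = 11000 Ω
X_C = 1/(ωC) = 12300 Ω
X = 11000 − 12300 = -1300 Ω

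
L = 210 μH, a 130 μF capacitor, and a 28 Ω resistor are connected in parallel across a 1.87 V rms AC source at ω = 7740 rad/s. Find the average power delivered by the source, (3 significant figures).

X_L = ωL = 1.63 Ω
X_C = 1/(ωC) = 0.994 Ω
Parallel: admittances add. Y = 1/R + 1/(jωL) + jωC
Y = (0.0357 + j0.391) S
|Y| = 0.393 S → |Z| = 1/|Y| = 2.55 Ω, ∠Z = −∠Y = -84.8°
I = V/|Z| = 734 mA
P = VI cos φ = 1.87 × 0.734 × cos(-84.8°) = 125 mW

125 mW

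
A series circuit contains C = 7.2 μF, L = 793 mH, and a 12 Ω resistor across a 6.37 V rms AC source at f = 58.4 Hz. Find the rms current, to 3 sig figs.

ω = 2πf = 366.9 rad/s
X_L = ωL = 291 Ω
X_C = 1/(ωC) = 379 Ω
Net reactance X = X_L − X_C = -87.5 Ω
Z = 12.0 − j87.5 Ω
|Z| = √(12.0² + 87.5²) = 88.3 Ω
I = V/|Z| = 6.37/88.3 = 72.1 mA

72.1 mA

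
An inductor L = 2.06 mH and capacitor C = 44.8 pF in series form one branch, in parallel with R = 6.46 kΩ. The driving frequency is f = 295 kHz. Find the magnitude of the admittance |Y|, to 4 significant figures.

196.8 μS

ω = 2πf = 1.854e+06 rad/s
X_L = ωL = 3818 Ω
X_C = 1/(ωC) = 12040 Ω
Branch 1: Z₁ = R = 6460 Ω
Branch 2 (series LC): Z₂ = j(X_L − X_C) = −j8224 Ω
Parallel: Z = Z₁Z₂/(Z₁+Z₂), |Z| = 5080 Ω, ∠Z = -38.15°
|Y| = 1/|Z| = 196.8 μS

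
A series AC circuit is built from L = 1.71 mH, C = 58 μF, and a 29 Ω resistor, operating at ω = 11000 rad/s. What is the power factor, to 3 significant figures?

0.860

X_L = ωL = 18.8 Ω
X_C = 1/(ωC) = 1.57 Ω
Net reactance X = X_L − X_C = 17.2 Ω
Z = 29.0 + j17.2 Ω
|Z| = √(29.0² + 17.2²) = 33.7 Ω
∠Z = arctan(17.2/29.0) = 30.7°
cos φ = cos(30.7°) = 0.860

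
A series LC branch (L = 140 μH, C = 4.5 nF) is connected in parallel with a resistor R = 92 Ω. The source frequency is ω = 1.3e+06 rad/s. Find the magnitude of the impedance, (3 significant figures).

X_L = ωL = 182 Ω
X_C = 1/(ωC) = 171 Ω
Branch 1: Z₁ = R = 92.0 Ω
Branch 2 (series LC): Z₂ = j(X_L − X_C) = j11.1 Ω
Parallel: Z = Z₁Z₂/(Z₁+Z₂), |Z| = 11.0 Ω, ∠Z = 83.1°

11.0 Ω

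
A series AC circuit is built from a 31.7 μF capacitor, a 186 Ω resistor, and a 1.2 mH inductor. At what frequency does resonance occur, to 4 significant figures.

ω₀ = 1/√(LC) = 1/√(0.0012 × 3.17e-05) = 5127 rad/s
f₀ = ω₀/(2π) = 816.0 Hz

816.0 Hz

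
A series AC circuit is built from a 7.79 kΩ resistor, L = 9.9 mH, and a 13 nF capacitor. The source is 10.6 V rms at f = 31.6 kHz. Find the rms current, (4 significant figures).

ω = 2πf = 198500 rad/s
X_L = ωL = 1966 Ω
X_C = 1/(ωC) = 387.4 Ω
Net reactance X = X_L − X_C = 1578 Ω
Z = 7790 + j1578 Ω
|Z| = √(7790² + 1578²) = 7948 Ω
I = V/|Z| = 10.6/7948 = 1.334 mA

1.334 mA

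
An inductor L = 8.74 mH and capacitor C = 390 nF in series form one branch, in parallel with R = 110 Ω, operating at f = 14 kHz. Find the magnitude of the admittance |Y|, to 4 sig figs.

ω = 2πf = 87960 rad/s
X_L = ωL = 768.8 Ω
X_C = 1/(ωC) = 29.15 Ω
Branch 1: Z₁ = R = 110.0 Ω
Branch 2 (series LC): Z₂ = j(X_L − X_C) = j739.7 Ω
Parallel: Z = Z₁Z₂/(Z₁+Z₂), |Z| = 108.8 Ω, ∠Z = 8.459°
|Y| = 1/|Z| = 9.191 mS

9.191 mS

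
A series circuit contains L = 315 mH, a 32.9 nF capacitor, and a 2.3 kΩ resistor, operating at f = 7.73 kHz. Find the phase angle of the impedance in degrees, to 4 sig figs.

ω = 2πf = 48570 rad/s
X_L = ωL = 15300 Ω
X_C = 1/(ωC) = 625.8 Ω
Net reactance X = X_L − X_C = 14670 Ω
Z = 2300 + j14670 Ω
|Z| = √(2300² + 14670²) = 14850 Ω
∠Z = arctan(14670/2300) = 81.09°

81.09°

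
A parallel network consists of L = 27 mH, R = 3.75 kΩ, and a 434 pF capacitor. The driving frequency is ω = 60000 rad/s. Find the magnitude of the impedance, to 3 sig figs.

X_L = ωL = 1620 Ω
X_C = 1/(ωC) = 38400 Ω
Parallel: admittances add. Y = 1/R + 1/(jωL) + jωC
Y = (0.000267 − j0.000591) S
|Y| = 0.000649 S → |Z| = 1/|Y| = 1540 Ω, ∠Z = −∠Y = 65.7°

1540 Ω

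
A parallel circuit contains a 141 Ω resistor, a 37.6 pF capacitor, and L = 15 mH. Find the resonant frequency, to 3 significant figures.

ω₀ = 1/√(LC) = 1/√(0.015 × 3.76e-11) = 1.332e+06 rad/s
f₀ = ω₀/(2π) = 212 kHz

212 kHz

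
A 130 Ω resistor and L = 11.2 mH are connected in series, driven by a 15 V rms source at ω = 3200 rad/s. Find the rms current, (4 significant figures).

X_L = ωL = 35.84 Ω
Z = 130.0 + j35.84 Ω
|Z| = √(130.0² + 35.84²) = 134.8 Ω
I = V/|Z| = 15/134.8 = 111.2 mA

111.2 mA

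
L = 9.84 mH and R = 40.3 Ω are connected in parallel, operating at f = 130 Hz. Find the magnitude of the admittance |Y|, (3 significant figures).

ω = 2πf = 816.8 rad/s
X_L = ωL = 8.04 Ω
Parallel: admittances add. Y = 1/R + 1/(jωL)
Y = (0.0248 − j0.124) S
|Y| = 0.127 S → |Z| = 1/|Y| = 7.88 Ω, ∠Z = −∠Y = 78.7°

127 mS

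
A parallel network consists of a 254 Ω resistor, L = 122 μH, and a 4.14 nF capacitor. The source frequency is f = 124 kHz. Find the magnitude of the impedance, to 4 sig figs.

120.6 Ω

ω = 2πf = 779100 rad/s
X_L = ωL = 95.05 Ω
X_C = 1/(ωC) = 310.0 Ω
Parallel: admittances add. Y = 1/R + 1/(jωL) + jωC
Y = (0.003937 − j0.007295) S
|Y| = 0.008290 S → |Z| = 1/|Y| = 120.6 Ω, ∠Z = −∠Y = 61.64°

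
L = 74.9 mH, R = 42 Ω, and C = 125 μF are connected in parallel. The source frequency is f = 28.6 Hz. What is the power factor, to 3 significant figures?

ω = 2πf = 179.7 rad/s
X_L = ωL = 13.5 Ω
X_C = 1/(ωC) = 44.5 Ω
Parallel: admittances add. Y = 1/R + 1/(jωL) + jωC
Y = (0.0238 − j0.0518) S
|Y| = 0.0570 S → |Z| = 1/|Y| = 17.5 Ω, ∠Z = −∠Y = 65.3°
cos φ = cos(65.3°) = 0.417

0.417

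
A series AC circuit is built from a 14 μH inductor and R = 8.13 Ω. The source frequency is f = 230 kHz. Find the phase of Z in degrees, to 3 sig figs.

ω = 2πf = 1.445e+06 rad/s
X_L = ωL = 20.2 Ω
Z = 8.13 + j20.2 Ω
|Z| = √(8.13² + 20.2²) = 21.8 Ω
∠Z = arctan(20.2/8.13) = 68.1°

68.1°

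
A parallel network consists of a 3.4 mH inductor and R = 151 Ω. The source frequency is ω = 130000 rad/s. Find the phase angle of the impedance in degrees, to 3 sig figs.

X_L = ωL = 442 Ω
Parallel: admittances add. Y = 1/R + 1/(jωL)
Y = (0.00662 − j0.00226) S
|Y| = 0.00700 S → |Z| = 1/|Y| = 143 Ω, ∠Z = −∠Y = 18.9°

18.9°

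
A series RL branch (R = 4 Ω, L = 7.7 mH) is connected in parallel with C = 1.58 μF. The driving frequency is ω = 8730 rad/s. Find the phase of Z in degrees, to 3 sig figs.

49.4°

X_L = ωL = 67.2 Ω
X_C = 1/(ωC) = 72.5 Ω
Branch 1 (R+jX_L): Z₁ = 4.00 + j67.2 Ω, |Z₁| = 67.3 Ω
Branch 2 (−jX_C): Z₂ = −j72.5 Ω
Parallel: Z = Z₁Z₂/(Z₁+Z₂), |Z| = 737 Ω, ∠Z = 49.4°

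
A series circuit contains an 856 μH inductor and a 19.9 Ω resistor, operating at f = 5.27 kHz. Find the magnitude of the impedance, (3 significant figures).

ω = 2πf = 33110 rad/s
X_L = ωL = 28.3 Ω
Z = 19.9 + j28.3 Ω
|Z| = √(19.9² + 28.3²) = 34.6 Ω

34.6 Ω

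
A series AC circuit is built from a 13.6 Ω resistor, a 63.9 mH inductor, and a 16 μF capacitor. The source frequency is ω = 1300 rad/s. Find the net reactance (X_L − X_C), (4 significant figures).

X_L = ωL = 83.07 Ω
X_C = 1/(ωC) = 48.08 Ω
X = 83.07 − 48.08 = 34.99 Ω

34.99 Ω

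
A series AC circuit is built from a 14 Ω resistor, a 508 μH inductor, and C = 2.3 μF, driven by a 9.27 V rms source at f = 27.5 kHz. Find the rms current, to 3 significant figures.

ω = 2πf = 172800 rad/s
X_L = ωL = 87.8 Ω
X_C = 1/(ωC) = 2.52 Ω
Net reactance X = X_L − X_C = 85.3 Ω
Z = 14.0 + j85.3 Ω
|Z| = √(14.0² + 85.3²) = 86.4 Ω
I = V/|Z| = 9.27/86.4 = 107 mA

107 mA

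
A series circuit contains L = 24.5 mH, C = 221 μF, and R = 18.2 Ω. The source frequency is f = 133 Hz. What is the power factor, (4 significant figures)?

0.7705

ω = 2πf = 835.7 rad/s
X_L = ωL = 20.47 Ω
X_C = 1/(ωC) = 5.415 Ω
Net reactance X = X_L − X_C = 15.06 Ω
Z = 18.20 + j15.06 Ω
|Z| = √(18.20² + 15.06²) = 23.62 Ω
∠Z = arctan(15.06/18.20) = 39.61°
cos φ = cos(39.61°) = 0.7705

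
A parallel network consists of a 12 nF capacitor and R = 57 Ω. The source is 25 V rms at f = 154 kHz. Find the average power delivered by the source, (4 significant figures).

ω = 2πf = 967600 rad/s
X_C = 1/(ωC) = 86.12 Ω
Parallel: admittances add. Y = 1/R + jωC
Y = (0.01754 + j0.01161) S
|Y| = 0.02104 S → |Z| = 1/|Y| = 47.53 Ω, ∠Z = −∠Y = -33.50°
I = V/|Z| = 526.0 mA
P = VI cos φ = 25 × 0.5260 × cos(-33.50°) = 10.96 W

10.96 W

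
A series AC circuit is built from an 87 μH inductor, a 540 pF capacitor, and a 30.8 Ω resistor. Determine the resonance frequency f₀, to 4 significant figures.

ω₀ = 1/√(LC) = 1/√(8.7e-05 × 5.4e-10) = 4.614e+06 rad/s
f₀ = ω₀/(2π) = 734.3 kHz

734.3 kHz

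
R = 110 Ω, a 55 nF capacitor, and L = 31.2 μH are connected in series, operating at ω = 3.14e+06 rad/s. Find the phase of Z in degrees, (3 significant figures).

40.0°

X_L = ωL = 98.0 Ω
X_C = 1/(ωC) = 5.79 Ω
Net reactance X = X_L − X_C = 92.2 Ω
Z = 110 + j92.2 Ω
|Z| = √(110² + 92.2²) = 144 Ω
∠Z = arctan(92.2/110) = 40.0°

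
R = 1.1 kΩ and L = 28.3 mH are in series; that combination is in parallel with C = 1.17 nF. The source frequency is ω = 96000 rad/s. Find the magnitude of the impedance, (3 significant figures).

4150 Ω

X_L = ωL = 2720 Ω
X_C = 1/(ωC) = 8900 Ω
Branch 1 (R+jX_L): Z₁ = 1100 + j2720 Ω, |Z₁| = 2930 Ω
Branch 2 (−jX_C): Z₂ = −j8900 Ω
Parallel: Z = Z₁Z₂/(Z₁+Z₂), |Z| = 4150 Ω, ∠Z = 57.9°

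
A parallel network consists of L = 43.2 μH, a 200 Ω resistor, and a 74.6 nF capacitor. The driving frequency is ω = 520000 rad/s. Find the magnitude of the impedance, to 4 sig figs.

X_L = ωL = 22.46 Ω
X_C = 1/(ωC) = 25.78 Ω
Parallel: admittances add. Y = 1/R + 1/(jωL) + jωC
Y = (0.005000 − j0.005724) S
|Y| = 0.007600 S → |Z| = 1/|Y| = 131.6 Ω, ∠Z = −∠Y = 48.86°

131.6 Ω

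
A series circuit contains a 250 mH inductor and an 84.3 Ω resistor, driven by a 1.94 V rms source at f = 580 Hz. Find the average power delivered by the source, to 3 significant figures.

ω = 2πf = 3644 rad/s
X_L = ωL = 911 Ω
Z = 84.3 + j911 Ω
|Z| = √(84.3² + 911²) = 915 Ω
∠Z = arctan(911/84.3) = 84.7°
I = V/|Z| = 2.12 mA
P = VI cos φ = 1.94 × 0.00212 × cos(84.7°) = 379 μW

379 μW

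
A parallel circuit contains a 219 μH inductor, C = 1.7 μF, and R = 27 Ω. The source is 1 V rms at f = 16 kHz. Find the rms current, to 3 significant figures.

ω = 2πf = 100500 rad/s
X_L = ωL = 22.0 Ω
X_C = 1/(ωC) = 5.85 Ω
Parallel: admittances add. Y = 1/R + 1/(jωL) + jωC
Y = (0.0370 + j0.125) S
|Y| = 0.131 S → |Z| = 1/|Y| = 7.64 Ω, ∠Z = −∠Y = -73.6°
I = V/|Z| = 1/7.64 = 131 mA

131 mA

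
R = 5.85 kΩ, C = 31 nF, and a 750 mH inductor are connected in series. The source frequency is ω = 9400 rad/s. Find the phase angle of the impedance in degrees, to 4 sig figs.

31.74°

X_L = ωL = 7050 Ω
X_C = 1/(ωC) = 3432 Ω
Net reactance X = X_L − X_C = 3618 Ω
Z = 5850 + j3618 Ω
|Z| = √(5850² + 3618²) = 6879 Ω
∠Z = arctan(3618/5850) = 31.74°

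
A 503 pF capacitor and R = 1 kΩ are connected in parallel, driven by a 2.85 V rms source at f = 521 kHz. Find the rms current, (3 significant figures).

5.49 mA

ω = 2πf = 3.274e+06 rad/s
X_C = 1/(ωC) = 607 Ω
Parallel: admittances add. Y = 1/R + jωC
Y = (0.00100 + j0.00165) S
|Y| = 0.00193 S → |Z| = 1/|Y| = 519 Ω, ∠Z = −∠Y = -58.7°
I = V/|Z| = 2.85/519 = 5.49 mA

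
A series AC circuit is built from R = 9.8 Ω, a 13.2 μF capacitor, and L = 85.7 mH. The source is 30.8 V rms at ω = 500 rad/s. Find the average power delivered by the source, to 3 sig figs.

781 mW

X_L = ωL = 42.9 Ω
X_C = 1/(ωC) = 152 Ω
Net reactance X = X_L − X_C = -109 Ω
Z = 9.80 − j109 Ω
|Z| = √(9.80² + 109²) = 109 Ω
∠Z = arctan(-109/9.80) = -84.8°
I = V/|Z| = 282 mA
P = VI cos φ = 30.8 × 0.282 × cos(-84.8°) = 781 mW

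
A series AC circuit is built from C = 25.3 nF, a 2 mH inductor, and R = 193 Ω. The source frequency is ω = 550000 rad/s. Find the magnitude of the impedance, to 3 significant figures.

X_L = ωL = 1100 Ω
X_C = 1/(ωC) = 71.9 Ω
Net reactance X = X_L − X_C = 1030 Ω
Z = 193 + j1030 Ω
|Z| = √(193² + 1030²) = 1050 Ω

1050 Ω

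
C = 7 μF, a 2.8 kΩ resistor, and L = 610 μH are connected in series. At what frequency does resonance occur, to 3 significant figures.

2.44 kHz

ω₀ = 1/√(LC) = 1/√(0.00061 × 7e-06) = 15300 rad/s
f₀ = ω₀/(2π) = 2.44 kHz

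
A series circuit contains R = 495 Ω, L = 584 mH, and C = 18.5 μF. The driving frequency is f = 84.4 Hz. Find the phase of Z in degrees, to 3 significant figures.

ω = 2πf = 530.3 rad/s
X_L = ωL = 310 Ω
X_C = 1/(ωC) = 102 Ω
Net reactance X = X_L − X_C = 208 Ω
Z = 495 + j208 Ω
|Z| = √(495² + 208²) = 537 Ω
∠Z = arctan(208/495) = 22.8°

22.8°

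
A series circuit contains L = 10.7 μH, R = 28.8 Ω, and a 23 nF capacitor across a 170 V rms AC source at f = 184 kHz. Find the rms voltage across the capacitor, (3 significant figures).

167 V

ω = 2πf = 1.156e+06 rad/s
X_L = ωL = 12.4 Ω
X_C = 1/(ωC) = 37.6 Ω
Net reactance X = X_L − X_C = -25.2 Ω
Z = 28.8 − j25.2 Ω
|Z| = √(28.8² + 25.2²) = 38.3 Ω
I = V/|Z| = 4.44 A
V_C = I·|Z_C| = 4.44 × 37.6 = 167 V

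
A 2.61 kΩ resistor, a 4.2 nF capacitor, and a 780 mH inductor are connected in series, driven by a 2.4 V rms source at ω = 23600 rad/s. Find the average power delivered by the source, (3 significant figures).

X_L = ωL = 18400 Ω
X_C = 1/(ωC) = 10100 Ω
Net reactance X = X_L − X_C = 8320 Ω
Z = 2610 + j8320 Ω
|Z| = √(2610² + 8320²) = 8720 Ω
∠Z = arctan(8320/2610) = 72.6°
I = V/|Z| = 275 μA
P = VI cos φ = 2.4 × 0.000275 × cos(72.6°) = 198 μW

198 μW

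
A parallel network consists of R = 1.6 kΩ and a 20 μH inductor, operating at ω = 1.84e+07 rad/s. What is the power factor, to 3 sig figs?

X_L = ωL = 368 Ω
Parallel: admittances add. Y = 1/R + 1/(jωL)
Y = (0.000625 − j0.00272) S
|Y| = 0.00279 S → |Z| = 1/|Y| = 359 Ω, ∠Z = −∠Y = 77.0°
cos φ = cos(77.0°) = 0.224

0.224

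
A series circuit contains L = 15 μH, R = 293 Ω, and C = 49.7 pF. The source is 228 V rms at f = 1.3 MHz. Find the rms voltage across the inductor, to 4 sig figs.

ω = 2πf = 8.168e+06 rad/s
X_L = ωL = 122.5 Ω
X_C = 1/(ωC) = 2463 Ω
Net reactance X = X_L − X_C = -2341 Ω
Z = 293.0 − j2341 Ω
|Z| = √(293.0² + 2341²) = 2359 Ω
I = V/|Z| = 96.65 mA
V_L = I·|Z_L| = 0.09665 × 122.5 = 11.84 V

11.84 V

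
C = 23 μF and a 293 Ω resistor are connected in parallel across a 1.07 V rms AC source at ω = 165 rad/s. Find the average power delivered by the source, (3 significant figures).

X_C = 1/(ωC) = 264 Ω
Parallel: admittances add. Y = 1/R + jωC
Y = (0.00341 + j0.00380) S
|Y| = 0.00510 S → |Z| = 1/|Y| = 196 Ω, ∠Z = −∠Y = -48.0°
I = V/|Z| = 5.46 mA
P = VI cos φ = 1.07 × 0.00546 × cos(-48.0°) = 3.91 mW

3.91 mW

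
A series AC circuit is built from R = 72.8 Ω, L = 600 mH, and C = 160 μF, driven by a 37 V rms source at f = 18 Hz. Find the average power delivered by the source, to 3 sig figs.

ω = 2πf = 113.1 rad/s
X_L = ωL = 67.9 Ω
X_C = 1/(ωC) = 55.3 Ω
Net reactance X = X_L − X_C = 12.6 Ω
Z = 72.8 + j12.6 Ω
|Z| = √(72.8² + 12.6²) = 73.9 Ω
∠Z = arctan(12.6/72.8) = 9.82°
I = V/|Z| = 501 mA
P = VI cos φ = 37 × 0.501 × cos(9.82°) = 18.3 W

18.3 W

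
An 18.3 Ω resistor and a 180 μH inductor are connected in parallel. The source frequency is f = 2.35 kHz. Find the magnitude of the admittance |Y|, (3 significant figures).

380 mS

ω = 2πf = 14770 rad/s
X_L = ωL = 2.66 Ω
Parallel: admittances add. Y = 1/R + 1/(jωL)
Y = (0.0546 − j0.376) S
|Y| = 0.380 S → |Z| = 1/|Y| = 2.63 Ω, ∠Z = −∠Y = 81.7°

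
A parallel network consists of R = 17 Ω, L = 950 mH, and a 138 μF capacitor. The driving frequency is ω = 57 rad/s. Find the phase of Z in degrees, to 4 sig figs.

X_L = ωL = 54.15 Ω
X_C = 1/(ωC) = 127.1 Ω
Parallel: admittances add. Y = 1/R + 1/(jωL) + jωC
Y = (0.05882 − j0.01060) S
|Y| = 0.05977 S → |Z| = 1/|Y| = 16.73 Ω, ∠Z = −∠Y = 10.22°

10.22°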